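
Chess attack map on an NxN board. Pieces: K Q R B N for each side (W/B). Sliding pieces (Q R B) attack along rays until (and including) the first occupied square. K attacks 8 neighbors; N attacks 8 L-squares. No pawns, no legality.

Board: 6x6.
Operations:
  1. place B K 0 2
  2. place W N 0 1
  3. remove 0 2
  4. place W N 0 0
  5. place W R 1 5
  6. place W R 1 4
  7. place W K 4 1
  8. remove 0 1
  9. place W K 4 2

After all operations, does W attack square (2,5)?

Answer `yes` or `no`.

Answer: yes

Derivation:
Op 1: place BK@(0,2)
Op 2: place WN@(0,1)
Op 3: remove (0,2)
Op 4: place WN@(0,0)
Op 5: place WR@(1,5)
Op 6: place WR@(1,4)
Op 7: place WK@(4,1)
Op 8: remove (0,1)
Op 9: place WK@(4,2)
Per-piece attacks for W:
  WN@(0,0): attacks (1,2) (2,1)
  WR@(1,4): attacks (1,5) (1,3) (1,2) (1,1) (1,0) (2,4) (3,4) (4,4) (5,4) (0,4) [ray(0,1) blocked at (1,5)]
  WR@(1,5): attacks (1,4) (2,5) (3,5) (4,5) (5,5) (0,5) [ray(0,-1) blocked at (1,4)]
  WK@(4,1): attacks (4,2) (4,0) (5,1) (3,1) (5,2) (5,0) (3,2) (3,0)
  WK@(4,2): attacks (4,3) (4,1) (5,2) (3,2) (5,3) (5,1) (3,3) (3,1)
W attacks (2,5): yes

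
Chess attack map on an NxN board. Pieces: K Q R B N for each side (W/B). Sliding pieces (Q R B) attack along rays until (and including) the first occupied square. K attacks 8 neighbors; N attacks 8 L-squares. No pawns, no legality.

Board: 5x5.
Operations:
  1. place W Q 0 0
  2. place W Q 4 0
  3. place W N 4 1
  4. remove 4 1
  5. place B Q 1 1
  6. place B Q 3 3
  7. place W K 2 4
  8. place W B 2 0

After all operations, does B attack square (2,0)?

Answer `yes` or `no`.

Answer: yes

Derivation:
Op 1: place WQ@(0,0)
Op 2: place WQ@(4,0)
Op 3: place WN@(4,1)
Op 4: remove (4,1)
Op 5: place BQ@(1,1)
Op 6: place BQ@(3,3)
Op 7: place WK@(2,4)
Op 8: place WB@(2,0)
Per-piece attacks for B:
  BQ@(1,1): attacks (1,2) (1,3) (1,4) (1,0) (2,1) (3,1) (4,1) (0,1) (2,2) (3,3) (2,0) (0,2) (0,0) [ray(1,1) blocked at (3,3); ray(1,-1) blocked at (2,0); ray(-1,-1) blocked at (0,0)]
  BQ@(3,3): attacks (3,4) (3,2) (3,1) (3,0) (4,3) (2,3) (1,3) (0,3) (4,4) (4,2) (2,4) (2,2) (1,1) [ray(-1,1) blocked at (2,4); ray(-1,-1) blocked at (1,1)]
B attacks (2,0): yes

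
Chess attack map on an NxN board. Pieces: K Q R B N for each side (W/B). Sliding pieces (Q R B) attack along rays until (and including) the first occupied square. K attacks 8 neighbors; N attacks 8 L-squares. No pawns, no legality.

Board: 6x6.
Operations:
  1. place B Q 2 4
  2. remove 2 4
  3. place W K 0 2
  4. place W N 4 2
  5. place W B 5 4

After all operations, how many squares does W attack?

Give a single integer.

Answer: 15

Derivation:
Op 1: place BQ@(2,4)
Op 2: remove (2,4)
Op 3: place WK@(0,2)
Op 4: place WN@(4,2)
Op 5: place WB@(5,4)
Per-piece attacks for W:
  WK@(0,2): attacks (0,3) (0,1) (1,2) (1,3) (1,1)
  WN@(4,2): attacks (5,4) (3,4) (2,3) (5,0) (3,0) (2,1)
  WB@(5,4): attacks (4,5) (4,3) (3,2) (2,1) (1,0)
Union (15 distinct): (0,1) (0,3) (1,0) (1,1) (1,2) (1,3) (2,1) (2,3) (3,0) (3,2) (3,4) (4,3) (4,5) (5,0) (5,4)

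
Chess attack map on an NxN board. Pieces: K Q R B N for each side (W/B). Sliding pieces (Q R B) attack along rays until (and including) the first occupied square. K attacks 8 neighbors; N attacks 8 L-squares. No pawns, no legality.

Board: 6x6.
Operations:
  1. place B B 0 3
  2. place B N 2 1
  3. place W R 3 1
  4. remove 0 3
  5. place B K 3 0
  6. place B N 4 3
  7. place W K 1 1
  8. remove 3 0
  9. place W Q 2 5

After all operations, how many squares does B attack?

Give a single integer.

Op 1: place BB@(0,3)
Op 2: place BN@(2,1)
Op 3: place WR@(3,1)
Op 4: remove (0,3)
Op 5: place BK@(3,0)
Op 6: place BN@(4,3)
Op 7: place WK@(1,1)
Op 8: remove (3,0)
Op 9: place WQ@(2,5)
Per-piece attacks for B:
  BN@(2,1): attacks (3,3) (4,2) (1,3) (0,2) (4,0) (0,0)
  BN@(4,3): attacks (5,5) (3,5) (2,4) (5,1) (3,1) (2,2)
Union (12 distinct): (0,0) (0,2) (1,3) (2,2) (2,4) (3,1) (3,3) (3,5) (4,0) (4,2) (5,1) (5,5)

Answer: 12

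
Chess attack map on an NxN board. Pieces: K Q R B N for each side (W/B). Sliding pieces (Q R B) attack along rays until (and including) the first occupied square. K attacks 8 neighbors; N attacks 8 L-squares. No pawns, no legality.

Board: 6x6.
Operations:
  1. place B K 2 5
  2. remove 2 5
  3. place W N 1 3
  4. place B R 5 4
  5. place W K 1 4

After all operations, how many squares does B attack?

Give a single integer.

Answer: 9

Derivation:
Op 1: place BK@(2,5)
Op 2: remove (2,5)
Op 3: place WN@(1,3)
Op 4: place BR@(5,4)
Op 5: place WK@(1,4)
Per-piece attacks for B:
  BR@(5,4): attacks (5,5) (5,3) (5,2) (5,1) (5,0) (4,4) (3,4) (2,4) (1,4) [ray(-1,0) blocked at (1,4)]
Union (9 distinct): (1,4) (2,4) (3,4) (4,4) (5,0) (5,1) (5,2) (5,3) (5,5)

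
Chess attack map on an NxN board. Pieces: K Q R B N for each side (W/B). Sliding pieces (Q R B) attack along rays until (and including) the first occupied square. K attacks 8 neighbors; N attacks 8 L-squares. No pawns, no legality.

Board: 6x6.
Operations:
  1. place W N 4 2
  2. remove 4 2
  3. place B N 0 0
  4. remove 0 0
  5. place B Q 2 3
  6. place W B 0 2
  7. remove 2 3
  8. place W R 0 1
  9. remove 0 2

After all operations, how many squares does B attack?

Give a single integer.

Answer: 0

Derivation:
Op 1: place WN@(4,2)
Op 2: remove (4,2)
Op 3: place BN@(0,0)
Op 4: remove (0,0)
Op 5: place BQ@(2,3)
Op 6: place WB@(0,2)
Op 7: remove (2,3)
Op 8: place WR@(0,1)
Op 9: remove (0,2)
Per-piece attacks for B:
Union (0 distinct): (none)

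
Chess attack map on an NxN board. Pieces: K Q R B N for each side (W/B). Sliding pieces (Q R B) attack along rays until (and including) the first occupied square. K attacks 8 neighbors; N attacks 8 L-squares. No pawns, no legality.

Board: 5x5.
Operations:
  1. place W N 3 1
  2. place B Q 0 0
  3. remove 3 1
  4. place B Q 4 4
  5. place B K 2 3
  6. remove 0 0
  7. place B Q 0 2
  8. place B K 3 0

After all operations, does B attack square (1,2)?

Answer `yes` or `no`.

Answer: yes

Derivation:
Op 1: place WN@(3,1)
Op 2: place BQ@(0,0)
Op 3: remove (3,1)
Op 4: place BQ@(4,4)
Op 5: place BK@(2,3)
Op 6: remove (0,0)
Op 7: place BQ@(0,2)
Op 8: place BK@(3,0)
Per-piece attacks for B:
  BQ@(0,2): attacks (0,3) (0,4) (0,1) (0,0) (1,2) (2,2) (3,2) (4,2) (1,3) (2,4) (1,1) (2,0)
  BK@(2,3): attacks (2,4) (2,2) (3,3) (1,3) (3,4) (3,2) (1,4) (1,2)
  BK@(3,0): attacks (3,1) (4,0) (2,0) (4,1) (2,1)
  BQ@(4,4): attacks (4,3) (4,2) (4,1) (4,0) (3,4) (2,4) (1,4) (0,4) (3,3) (2,2) (1,1) (0,0)
B attacks (1,2): yes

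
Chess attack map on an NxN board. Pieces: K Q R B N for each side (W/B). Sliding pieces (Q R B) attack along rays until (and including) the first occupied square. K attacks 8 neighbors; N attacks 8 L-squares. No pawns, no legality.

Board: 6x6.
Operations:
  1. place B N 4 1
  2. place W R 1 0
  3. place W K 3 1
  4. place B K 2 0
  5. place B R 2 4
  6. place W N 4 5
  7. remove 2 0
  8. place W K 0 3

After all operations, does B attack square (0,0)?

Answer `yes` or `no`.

Answer: no

Derivation:
Op 1: place BN@(4,1)
Op 2: place WR@(1,0)
Op 3: place WK@(3,1)
Op 4: place BK@(2,0)
Op 5: place BR@(2,4)
Op 6: place WN@(4,5)
Op 7: remove (2,0)
Op 8: place WK@(0,3)
Per-piece attacks for B:
  BR@(2,4): attacks (2,5) (2,3) (2,2) (2,1) (2,0) (3,4) (4,4) (5,4) (1,4) (0,4)
  BN@(4,1): attacks (5,3) (3,3) (2,2) (2,0)
B attacks (0,0): no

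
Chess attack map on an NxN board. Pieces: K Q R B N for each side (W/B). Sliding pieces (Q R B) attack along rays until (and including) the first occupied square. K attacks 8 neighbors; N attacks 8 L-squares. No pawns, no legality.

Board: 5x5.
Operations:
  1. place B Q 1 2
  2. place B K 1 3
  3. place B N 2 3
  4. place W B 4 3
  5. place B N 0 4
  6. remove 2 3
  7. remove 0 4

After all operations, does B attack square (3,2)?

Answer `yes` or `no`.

Op 1: place BQ@(1,2)
Op 2: place BK@(1,3)
Op 3: place BN@(2,3)
Op 4: place WB@(4,3)
Op 5: place BN@(0,4)
Op 6: remove (2,3)
Op 7: remove (0,4)
Per-piece attacks for B:
  BQ@(1,2): attacks (1,3) (1,1) (1,0) (2,2) (3,2) (4,2) (0,2) (2,3) (3,4) (2,1) (3,0) (0,3) (0,1) [ray(0,1) blocked at (1,3)]
  BK@(1,3): attacks (1,4) (1,2) (2,3) (0,3) (2,4) (2,2) (0,4) (0,2)
B attacks (3,2): yes

Answer: yes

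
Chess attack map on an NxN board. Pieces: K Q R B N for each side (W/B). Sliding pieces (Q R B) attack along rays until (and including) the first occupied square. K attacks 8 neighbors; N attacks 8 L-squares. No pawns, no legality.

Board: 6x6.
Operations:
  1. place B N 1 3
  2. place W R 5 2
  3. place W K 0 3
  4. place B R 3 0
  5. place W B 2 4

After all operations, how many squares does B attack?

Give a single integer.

Answer: 14

Derivation:
Op 1: place BN@(1,3)
Op 2: place WR@(5,2)
Op 3: place WK@(0,3)
Op 4: place BR@(3,0)
Op 5: place WB@(2,4)
Per-piece attacks for B:
  BN@(1,3): attacks (2,5) (3,4) (0,5) (2,1) (3,2) (0,1)
  BR@(3,0): attacks (3,1) (3,2) (3,3) (3,4) (3,5) (4,0) (5,0) (2,0) (1,0) (0,0)
Union (14 distinct): (0,0) (0,1) (0,5) (1,0) (2,0) (2,1) (2,5) (3,1) (3,2) (3,3) (3,4) (3,5) (4,0) (5,0)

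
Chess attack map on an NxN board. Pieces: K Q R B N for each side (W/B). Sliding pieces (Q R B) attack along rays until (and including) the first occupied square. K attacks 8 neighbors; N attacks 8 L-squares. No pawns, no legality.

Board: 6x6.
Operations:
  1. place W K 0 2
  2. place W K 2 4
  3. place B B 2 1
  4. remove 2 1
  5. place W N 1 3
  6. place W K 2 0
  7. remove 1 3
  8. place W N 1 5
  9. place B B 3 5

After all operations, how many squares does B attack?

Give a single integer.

Op 1: place WK@(0,2)
Op 2: place WK@(2,4)
Op 3: place BB@(2,1)
Op 4: remove (2,1)
Op 5: place WN@(1,3)
Op 6: place WK@(2,0)
Op 7: remove (1,3)
Op 8: place WN@(1,5)
Op 9: place BB@(3,5)
Per-piece attacks for B:
  BB@(3,5): attacks (4,4) (5,3) (2,4) [ray(-1,-1) blocked at (2,4)]
Union (3 distinct): (2,4) (4,4) (5,3)

Answer: 3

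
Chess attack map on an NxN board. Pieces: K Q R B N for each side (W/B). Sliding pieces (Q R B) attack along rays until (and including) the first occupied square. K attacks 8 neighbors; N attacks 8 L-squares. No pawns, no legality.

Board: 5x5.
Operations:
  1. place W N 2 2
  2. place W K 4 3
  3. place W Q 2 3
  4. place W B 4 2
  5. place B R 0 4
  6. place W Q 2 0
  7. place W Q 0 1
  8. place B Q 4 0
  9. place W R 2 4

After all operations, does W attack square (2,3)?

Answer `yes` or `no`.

Op 1: place WN@(2,2)
Op 2: place WK@(4,3)
Op 3: place WQ@(2,3)
Op 4: place WB@(4,2)
Op 5: place BR@(0,4)
Op 6: place WQ@(2,0)
Op 7: place WQ@(0,1)
Op 8: place BQ@(4,0)
Op 9: place WR@(2,4)
Per-piece attacks for W:
  WQ@(0,1): attacks (0,2) (0,3) (0,4) (0,0) (1,1) (2,1) (3,1) (4,1) (1,2) (2,3) (1,0) [ray(0,1) blocked at (0,4); ray(1,1) blocked at (2,3)]
  WQ@(2,0): attacks (2,1) (2,2) (3,0) (4,0) (1,0) (0,0) (3,1) (4,2) (1,1) (0,2) [ray(0,1) blocked at (2,2); ray(1,0) blocked at (4,0); ray(1,1) blocked at (4,2)]
  WN@(2,2): attacks (3,4) (4,3) (1,4) (0,3) (3,0) (4,1) (1,0) (0,1)
  WQ@(2,3): attacks (2,4) (2,2) (3,3) (4,3) (1,3) (0,3) (3,4) (3,2) (4,1) (1,4) (1,2) (0,1) [ray(0,1) blocked at (2,4); ray(0,-1) blocked at (2,2); ray(1,0) blocked at (4,3); ray(-1,-1) blocked at (0,1)]
  WR@(2,4): attacks (2,3) (3,4) (4,4) (1,4) (0,4) [ray(0,-1) blocked at (2,3); ray(-1,0) blocked at (0,4)]
  WB@(4,2): attacks (3,3) (2,4) (3,1) (2,0) [ray(-1,1) blocked at (2,4); ray(-1,-1) blocked at (2,0)]
  WK@(4,3): attacks (4,4) (4,2) (3,3) (3,4) (3,2)
W attacks (2,3): yes

Answer: yes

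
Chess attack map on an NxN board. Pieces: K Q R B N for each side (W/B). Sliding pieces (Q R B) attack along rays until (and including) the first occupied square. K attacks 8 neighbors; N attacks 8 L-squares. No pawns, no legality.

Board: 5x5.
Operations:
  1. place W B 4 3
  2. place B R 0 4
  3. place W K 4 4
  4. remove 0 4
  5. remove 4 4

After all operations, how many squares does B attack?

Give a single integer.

Answer: 0

Derivation:
Op 1: place WB@(4,3)
Op 2: place BR@(0,4)
Op 3: place WK@(4,4)
Op 4: remove (0,4)
Op 5: remove (4,4)
Per-piece attacks for B:
Union (0 distinct): (none)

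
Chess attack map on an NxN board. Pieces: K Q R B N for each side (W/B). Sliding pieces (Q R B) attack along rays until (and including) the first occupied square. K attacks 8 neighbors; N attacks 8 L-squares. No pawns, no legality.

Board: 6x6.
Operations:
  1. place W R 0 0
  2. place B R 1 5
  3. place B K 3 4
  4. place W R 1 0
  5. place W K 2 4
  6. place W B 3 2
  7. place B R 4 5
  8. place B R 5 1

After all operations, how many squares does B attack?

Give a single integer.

Op 1: place WR@(0,0)
Op 2: place BR@(1,5)
Op 3: place BK@(3,4)
Op 4: place WR@(1,0)
Op 5: place WK@(2,4)
Op 6: place WB@(3,2)
Op 7: place BR@(4,5)
Op 8: place BR@(5,1)
Per-piece attacks for B:
  BR@(1,5): attacks (1,4) (1,3) (1,2) (1,1) (1,0) (2,5) (3,5) (4,5) (0,5) [ray(0,-1) blocked at (1,0); ray(1,0) blocked at (4,5)]
  BK@(3,4): attacks (3,5) (3,3) (4,4) (2,4) (4,5) (4,3) (2,5) (2,3)
  BR@(4,5): attacks (4,4) (4,3) (4,2) (4,1) (4,0) (5,5) (3,5) (2,5) (1,5) [ray(-1,0) blocked at (1,5)]
  BR@(5,1): attacks (5,2) (5,3) (5,4) (5,5) (5,0) (4,1) (3,1) (2,1) (1,1) (0,1)
Union (26 distinct): (0,1) (0,5) (1,0) (1,1) (1,2) (1,3) (1,4) (1,5) (2,1) (2,3) (2,4) (2,5) (3,1) (3,3) (3,5) (4,0) (4,1) (4,2) (4,3) (4,4) (4,5) (5,0) (5,2) (5,3) (5,4) (5,5)

Answer: 26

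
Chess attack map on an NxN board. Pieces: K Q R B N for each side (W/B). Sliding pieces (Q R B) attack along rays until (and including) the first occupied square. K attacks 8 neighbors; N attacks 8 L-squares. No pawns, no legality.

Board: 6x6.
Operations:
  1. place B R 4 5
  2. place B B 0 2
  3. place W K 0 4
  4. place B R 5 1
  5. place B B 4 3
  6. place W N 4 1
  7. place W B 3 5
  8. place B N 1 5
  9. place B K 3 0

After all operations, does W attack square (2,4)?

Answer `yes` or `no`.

Answer: yes

Derivation:
Op 1: place BR@(4,5)
Op 2: place BB@(0,2)
Op 3: place WK@(0,4)
Op 4: place BR@(5,1)
Op 5: place BB@(4,3)
Op 6: place WN@(4,1)
Op 7: place WB@(3,5)
Op 8: place BN@(1,5)
Op 9: place BK@(3,0)
Per-piece attacks for W:
  WK@(0,4): attacks (0,5) (0,3) (1,4) (1,5) (1,3)
  WB@(3,5): attacks (4,4) (5,3) (2,4) (1,3) (0,2) [ray(-1,-1) blocked at (0,2)]
  WN@(4,1): attacks (5,3) (3,3) (2,2) (2,0)
W attacks (2,4): yes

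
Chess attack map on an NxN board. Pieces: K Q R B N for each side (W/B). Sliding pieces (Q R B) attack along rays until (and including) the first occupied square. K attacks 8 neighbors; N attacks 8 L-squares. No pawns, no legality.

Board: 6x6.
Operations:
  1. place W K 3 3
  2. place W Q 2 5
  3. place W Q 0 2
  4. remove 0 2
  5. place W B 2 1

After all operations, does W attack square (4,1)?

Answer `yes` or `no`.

Op 1: place WK@(3,3)
Op 2: place WQ@(2,5)
Op 3: place WQ@(0,2)
Op 4: remove (0,2)
Op 5: place WB@(2,1)
Per-piece attacks for W:
  WB@(2,1): attacks (3,2) (4,3) (5,4) (3,0) (1,2) (0,3) (1,0)
  WQ@(2,5): attacks (2,4) (2,3) (2,2) (2,1) (3,5) (4,5) (5,5) (1,5) (0,5) (3,4) (4,3) (5,2) (1,4) (0,3) [ray(0,-1) blocked at (2,1)]
  WK@(3,3): attacks (3,4) (3,2) (4,3) (2,3) (4,4) (4,2) (2,4) (2,2)
W attacks (4,1): no

Answer: no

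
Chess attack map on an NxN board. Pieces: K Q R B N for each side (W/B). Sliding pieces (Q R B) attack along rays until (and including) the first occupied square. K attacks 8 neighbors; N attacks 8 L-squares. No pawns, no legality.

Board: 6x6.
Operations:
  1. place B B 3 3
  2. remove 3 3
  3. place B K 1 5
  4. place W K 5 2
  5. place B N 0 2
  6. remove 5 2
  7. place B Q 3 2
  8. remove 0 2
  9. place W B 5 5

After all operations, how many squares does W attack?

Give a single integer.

Answer: 5

Derivation:
Op 1: place BB@(3,3)
Op 2: remove (3,3)
Op 3: place BK@(1,5)
Op 4: place WK@(5,2)
Op 5: place BN@(0,2)
Op 6: remove (5,2)
Op 7: place BQ@(3,2)
Op 8: remove (0,2)
Op 9: place WB@(5,5)
Per-piece attacks for W:
  WB@(5,5): attacks (4,4) (3,3) (2,2) (1,1) (0,0)
Union (5 distinct): (0,0) (1,1) (2,2) (3,3) (4,4)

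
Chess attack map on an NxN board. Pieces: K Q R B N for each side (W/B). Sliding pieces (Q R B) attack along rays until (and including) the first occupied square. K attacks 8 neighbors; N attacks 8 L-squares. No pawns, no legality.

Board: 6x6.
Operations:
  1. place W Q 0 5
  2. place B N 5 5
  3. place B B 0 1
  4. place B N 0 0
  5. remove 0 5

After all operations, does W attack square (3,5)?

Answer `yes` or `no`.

Op 1: place WQ@(0,5)
Op 2: place BN@(5,5)
Op 3: place BB@(0,1)
Op 4: place BN@(0,0)
Op 5: remove (0,5)
Per-piece attacks for W:
W attacks (3,5): no

Answer: no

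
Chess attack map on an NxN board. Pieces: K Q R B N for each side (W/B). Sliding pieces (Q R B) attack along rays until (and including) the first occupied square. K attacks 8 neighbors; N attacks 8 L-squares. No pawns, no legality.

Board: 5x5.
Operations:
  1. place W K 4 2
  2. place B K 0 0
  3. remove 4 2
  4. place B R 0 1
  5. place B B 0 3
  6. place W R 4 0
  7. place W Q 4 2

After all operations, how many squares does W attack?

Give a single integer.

Answer: 16

Derivation:
Op 1: place WK@(4,2)
Op 2: place BK@(0,0)
Op 3: remove (4,2)
Op 4: place BR@(0,1)
Op 5: place BB@(0,3)
Op 6: place WR@(4,0)
Op 7: place WQ@(4,2)
Per-piece attacks for W:
  WR@(4,0): attacks (4,1) (4,2) (3,0) (2,0) (1,0) (0,0) [ray(0,1) blocked at (4,2); ray(-1,0) blocked at (0,0)]
  WQ@(4,2): attacks (4,3) (4,4) (4,1) (4,0) (3,2) (2,2) (1,2) (0,2) (3,3) (2,4) (3,1) (2,0) [ray(0,-1) blocked at (4,0)]
Union (16 distinct): (0,0) (0,2) (1,0) (1,2) (2,0) (2,2) (2,4) (3,0) (3,1) (3,2) (3,3) (4,0) (4,1) (4,2) (4,3) (4,4)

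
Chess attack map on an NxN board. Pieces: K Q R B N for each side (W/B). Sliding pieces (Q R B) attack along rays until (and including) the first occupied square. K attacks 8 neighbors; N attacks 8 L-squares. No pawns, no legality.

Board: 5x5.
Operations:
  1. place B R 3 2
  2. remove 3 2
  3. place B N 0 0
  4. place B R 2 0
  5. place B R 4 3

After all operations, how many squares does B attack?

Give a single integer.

Answer: 15

Derivation:
Op 1: place BR@(3,2)
Op 2: remove (3,2)
Op 3: place BN@(0,0)
Op 4: place BR@(2,0)
Op 5: place BR@(4,3)
Per-piece attacks for B:
  BN@(0,0): attacks (1,2) (2,1)
  BR@(2,0): attacks (2,1) (2,2) (2,3) (2,4) (3,0) (4,0) (1,0) (0,0) [ray(-1,0) blocked at (0,0)]
  BR@(4,3): attacks (4,4) (4,2) (4,1) (4,0) (3,3) (2,3) (1,3) (0,3)
Union (15 distinct): (0,0) (0,3) (1,0) (1,2) (1,3) (2,1) (2,2) (2,3) (2,4) (3,0) (3,3) (4,0) (4,1) (4,2) (4,4)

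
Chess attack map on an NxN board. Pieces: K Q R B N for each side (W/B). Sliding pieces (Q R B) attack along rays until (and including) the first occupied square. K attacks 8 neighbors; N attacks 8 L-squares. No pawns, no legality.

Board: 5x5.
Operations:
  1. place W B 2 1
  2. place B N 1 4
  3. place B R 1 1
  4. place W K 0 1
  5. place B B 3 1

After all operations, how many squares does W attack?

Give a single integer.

Answer: 9

Derivation:
Op 1: place WB@(2,1)
Op 2: place BN@(1,4)
Op 3: place BR@(1,1)
Op 4: place WK@(0,1)
Op 5: place BB@(3,1)
Per-piece attacks for W:
  WK@(0,1): attacks (0,2) (0,0) (1,1) (1,2) (1,0)
  WB@(2,1): attacks (3,2) (4,3) (3,0) (1,2) (0,3) (1,0)
Union (9 distinct): (0,0) (0,2) (0,3) (1,0) (1,1) (1,2) (3,0) (3,2) (4,3)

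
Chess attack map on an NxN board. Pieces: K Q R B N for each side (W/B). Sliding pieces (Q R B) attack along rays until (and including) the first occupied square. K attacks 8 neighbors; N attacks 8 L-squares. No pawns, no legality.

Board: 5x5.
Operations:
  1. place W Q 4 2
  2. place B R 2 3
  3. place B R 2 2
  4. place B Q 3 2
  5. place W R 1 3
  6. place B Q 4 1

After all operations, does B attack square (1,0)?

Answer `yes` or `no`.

Op 1: place WQ@(4,2)
Op 2: place BR@(2,3)
Op 3: place BR@(2,2)
Op 4: place BQ@(3,2)
Op 5: place WR@(1,3)
Op 6: place BQ@(4,1)
Per-piece attacks for B:
  BR@(2,2): attacks (2,3) (2,1) (2,0) (3,2) (1,2) (0,2) [ray(0,1) blocked at (2,3); ray(1,0) blocked at (3,2)]
  BR@(2,3): attacks (2,4) (2,2) (3,3) (4,3) (1,3) [ray(0,-1) blocked at (2,2); ray(-1,0) blocked at (1,3)]
  BQ@(3,2): attacks (3,3) (3,4) (3,1) (3,0) (4,2) (2,2) (4,3) (4,1) (2,3) (2,1) (1,0) [ray(1,0) blocked at (4,2); ray(-1,0) blocked at (2,2); ray(1,-1) blocked at (4,1); ray(-1,1) blocked at (2,3)]
  BQ@(4,1): attacks (4,2) (4,0) (3,1) (2,1) (1,1) (0,1) (3,2) (3,0) [ray(0,1) blocked at (4,2); ray(-1,1) blocked at (3,2)]
B attacks (1,0): yes

Answer: yes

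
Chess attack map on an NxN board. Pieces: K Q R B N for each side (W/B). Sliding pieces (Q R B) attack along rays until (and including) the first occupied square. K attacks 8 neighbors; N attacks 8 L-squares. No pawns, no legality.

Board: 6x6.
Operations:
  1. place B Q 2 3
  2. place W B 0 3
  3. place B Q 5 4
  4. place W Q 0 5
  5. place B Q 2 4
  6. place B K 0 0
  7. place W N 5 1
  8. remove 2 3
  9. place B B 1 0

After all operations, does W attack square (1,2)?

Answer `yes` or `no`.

Op 1: place BQ@(2,3)
Op 2: place WB@(0,3)
Op 3: place BQ@(5,4)
Op 4: place WQ@(0,5)
Op 5: place BQ@(2,4)
Op 6: place BK@(0,0)
Op 7: place WN@(5,1)
Op 8: remove (2,3)
Op 9: place BB@(1,0)
Per-piece attacks for W:
  WB@(0,3): attacks (1,4) (2,5) (1,2) (2,1) (3,0)
  WQ@(0,5): attacks (0,4) (0,3) (1,5) (2,5) (3,5) (4,5) (5,5) (1,4) (2,3) (3,2) (4,1) (5,0) [ray(0,-1) blocked at (0,3)]
  WN@(5,1): attacks (4,3) (3,2) (3,0)
W attacks (1,2): yes

Answer: yes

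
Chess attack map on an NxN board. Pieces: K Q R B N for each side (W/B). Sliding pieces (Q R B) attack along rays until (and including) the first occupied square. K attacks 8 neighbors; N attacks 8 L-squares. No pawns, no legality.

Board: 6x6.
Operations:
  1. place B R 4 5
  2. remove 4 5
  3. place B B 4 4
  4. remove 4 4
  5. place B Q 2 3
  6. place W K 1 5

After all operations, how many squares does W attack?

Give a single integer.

Answer: 5

Derivation:
Op 1: place BR@(4,5)
Op 2: remove (4,5)
Op 3: place BB@(4,4)
Op 4: remove (4,4)
Op 5: place BQ@(2,3)
Op 6: place WK@(1,5)
Per-piece attacks for W:
  WK@(1,5): attacks (1,4) (2,5) (0,5) (2,4) (0,4)
Union (5 distinct): (0,4) (0,5) (1,4) (2,4) (2,5)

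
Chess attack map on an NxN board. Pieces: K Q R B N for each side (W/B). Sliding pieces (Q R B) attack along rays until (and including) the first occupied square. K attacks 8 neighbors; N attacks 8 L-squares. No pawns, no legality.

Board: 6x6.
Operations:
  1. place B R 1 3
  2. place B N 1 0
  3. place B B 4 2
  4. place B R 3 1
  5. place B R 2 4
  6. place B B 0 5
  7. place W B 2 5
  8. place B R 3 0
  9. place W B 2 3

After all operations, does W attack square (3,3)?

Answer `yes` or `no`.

Op 1: place BR@(1,3)
Op 2: place BN@(1,0)
Op 3: place BB@(4,2)
Op 4: place BR@(3,1)
Op 5: place BR@(2,4)
Op 6: place BB@(0,5)
Op 7: place WB@(2,5)
Op 8: place BR@(3,0)
Op 9: place WB@(2,3)
Per-piece attacks for W:
  WB@(2,3): attacks (3,4) (4,5) (3,2) (4,1) (5,0) (1,4) (0,5) (1,2) (0,1) [ray(-1,1) blocked at (0,5)]
  WB@(2,5): attacks (3,4) (4,3) (5,2) (1,4) (0,3)
W attacks (3,3): no

Answer: no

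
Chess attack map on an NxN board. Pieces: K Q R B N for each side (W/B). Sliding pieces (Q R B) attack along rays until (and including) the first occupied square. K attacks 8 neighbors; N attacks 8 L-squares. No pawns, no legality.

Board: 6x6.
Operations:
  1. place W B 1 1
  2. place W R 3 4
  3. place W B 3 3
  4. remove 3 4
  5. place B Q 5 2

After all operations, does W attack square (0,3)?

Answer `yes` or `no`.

Answer: no

Derivation:
Op 1: place WB@(1,1)
Op 2: place WR@(3,4)
Op 3: place WB@(3,3)
Op 4: remove (3,4)
Op 5: place BQ@(5,2)
Per-piece attacks for W:
  WB@(1,1): attacks (2,2) (3,3) (2,0) (0,2) (0,0) [ray(1,1) blocked at (3,3)]
  WB@(3,3): attacks (4,4) (5,5) (4,2) (5,1) (2,4) (1,5) (2,2) (1,1) [ray(-1,-1) blocked at (1,1)]
W attacks (0,3): no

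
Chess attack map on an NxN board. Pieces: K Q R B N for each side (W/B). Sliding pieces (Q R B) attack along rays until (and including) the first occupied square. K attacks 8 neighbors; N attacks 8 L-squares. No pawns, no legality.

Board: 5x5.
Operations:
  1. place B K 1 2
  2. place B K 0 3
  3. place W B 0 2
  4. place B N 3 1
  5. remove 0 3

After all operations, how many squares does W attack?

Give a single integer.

Answer: 4

Derivation:
Op 1: place BK@(1,2)
Op 2: place BK@(0,3)
Op 3: place WB@(0,2)
Op 4: place BN@(3,1)
Op 5: remove (0,3)
Per-piece attacks for W:
  WB@(0,2): attacks (1,3) (2,4) (1,1) (2,0)
Union (4 distinct): (1,1) (1,3) (2,0) (2,4)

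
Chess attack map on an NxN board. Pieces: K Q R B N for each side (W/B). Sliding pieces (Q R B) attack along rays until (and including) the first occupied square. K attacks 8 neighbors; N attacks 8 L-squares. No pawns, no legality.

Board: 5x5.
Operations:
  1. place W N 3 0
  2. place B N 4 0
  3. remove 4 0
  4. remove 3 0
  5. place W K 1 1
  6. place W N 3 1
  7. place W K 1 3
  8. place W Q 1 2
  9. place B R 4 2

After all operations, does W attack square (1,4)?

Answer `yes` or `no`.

Answer: yes

Derivation:
Op 1: place WN@(3,0)
Op 2: place BN@(4,0)
Op 3: remove (4,0)
Op 4: remove (3,0)
Op 5: place WK@(1,1)
Op 6: place WN@(3,1)
Op 7: place WK@(1,3)
Op 8: place WQ@(1,2)
Op 9: place BR@(4,2)
Per-piece attacks for W:
  WK@(1,1): attacks (1,2) (1,0) (2,1) (0,1) (2,2) (2,0) (0,2) (0,0)
  WQ@(1,2): attacks (1,3) (1,1) (2,2) (3,2) (4,2) (0,2) (2,3) (3,4) (2,1) (3,0) (0,3) (0,1) [ray(0,1) blocked at (1,3); ray(0,-1) blocked at (1,1); ray(1,0) blocked at (4,2)]
  WK@(1,3): attacks (1,4) (1,2) (2,3) (0,3) (2,4) (2,2) (0,4) (0,2)
  WN@(3,1): attacks (4,3) (2,3) (1,2) (1,0)
W attacks (1,4): yes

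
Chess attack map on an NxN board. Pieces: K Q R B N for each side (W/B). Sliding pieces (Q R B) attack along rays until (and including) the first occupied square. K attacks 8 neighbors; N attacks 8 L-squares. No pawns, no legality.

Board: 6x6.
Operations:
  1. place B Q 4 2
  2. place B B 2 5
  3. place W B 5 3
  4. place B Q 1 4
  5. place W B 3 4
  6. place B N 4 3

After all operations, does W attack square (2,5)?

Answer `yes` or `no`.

Answer: yes

Derivation:
Op 1: place BQ@(4,2)
Op 2: place BB@(2,5)
Op 3: place WB@(5,3)
Op 4: place BQ@(1,4)
Op 5: place WB@(3,4)
Op 6: place BN@(4,3)
Per-piece attacks for W:
  WB@(3,4): attacks (4,5) (4,3) (2,5) (2,3) (1,2) (0,1) [ray(1,-1) blocked at (4,3); ray(-1,1) blocked at (2,5)]
  WB@(5,3): attacks (4,4) (3,5) (4,2) [ray(-1,-1) blocked at (4,2)]
W attacks (2,5): yes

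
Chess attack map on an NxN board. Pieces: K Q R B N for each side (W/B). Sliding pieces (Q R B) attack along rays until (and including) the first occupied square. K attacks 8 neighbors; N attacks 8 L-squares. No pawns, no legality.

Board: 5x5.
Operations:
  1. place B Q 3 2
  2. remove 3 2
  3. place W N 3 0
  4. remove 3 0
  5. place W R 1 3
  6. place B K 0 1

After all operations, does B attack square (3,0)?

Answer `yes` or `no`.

Op 1: place BQ@(3,2)
Op 2: remove (3,2)
Op 3: place WN@(3,0)
Op 4: remove (3,0)
Op 5: place WR@(1,3)
Op 6: place BK@(0,1)
Per-piece attacks for B:
  BK@(0,1): attacks (0,2) (0,0) (1,1) (1,2) (1,0)
B attacks (3,0): no

Answer: no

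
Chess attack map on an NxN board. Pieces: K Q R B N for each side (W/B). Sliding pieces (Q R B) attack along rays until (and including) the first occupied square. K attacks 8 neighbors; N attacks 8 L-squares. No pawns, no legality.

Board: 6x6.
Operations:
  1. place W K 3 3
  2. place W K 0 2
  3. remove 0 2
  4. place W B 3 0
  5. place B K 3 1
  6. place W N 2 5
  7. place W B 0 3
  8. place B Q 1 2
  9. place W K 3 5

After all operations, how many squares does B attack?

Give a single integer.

Op 1: place WK@(3,3)
Op 2: place WK@(0,2)
Op 3: remove (0,2)
Op 4: place WB@(3,0)
Op 5: place BK@(3,1)
Op 6: place WN@(2,5)
Op 7: place WB@(0,3)
Op 8: place BQ@(1,2)
Op 9: place WK@(3,5)
Per-piece attacks for B:
  BQ@(1,2): attacks (1,3) (1,4) (1,5) (1,1) (1,0) (2,2) (3,2) (4,2) (5,2) (0,2) (2,3) (3,4) (4,5) (2,1) (3,0) (0,3) (0,1) [ray(1,-1) blocked at (3,0); ray(-1,1) blocked at (0,3)]
  BK@(3,1): attacks (3,2) (3,0) (4,1) (2,1) (4,2) (4,0) (2,2) (2,0)
Union (20 distinct): (0,1) (0,2) (0,3) (1,0) (1,1) (1,3) (1,4) (1,5) (2,0) (2,1) (2,2) (2,3) (3,0) (3,2) (3,4) (4,0) (4,1) (4,2) (4,5) (5,2)

Answer: 20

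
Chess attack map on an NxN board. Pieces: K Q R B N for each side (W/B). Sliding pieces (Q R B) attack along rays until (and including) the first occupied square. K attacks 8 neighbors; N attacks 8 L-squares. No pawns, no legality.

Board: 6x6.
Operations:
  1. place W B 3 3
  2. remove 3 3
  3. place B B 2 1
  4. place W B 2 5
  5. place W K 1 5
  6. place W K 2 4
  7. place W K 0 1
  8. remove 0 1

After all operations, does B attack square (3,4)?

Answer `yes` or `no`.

Op 1: place WB@(3,3)
Op 2: remove (3,3)
Op 3: place BB@(2,1)
Op 4: place WB@(2,5)
Op 5: place WK@(1,5)
Op 6: place WK@(2,4)
Op 7: place WK@(0,1)
Op 8: remove (0,1)
Per-piece attacks for B:
  BB@(2,1): attacks (3,2) (4,3) (5,4) (3,0) (1,2) (0,3) (1,0)
B attacks (3,4): no

Answer: no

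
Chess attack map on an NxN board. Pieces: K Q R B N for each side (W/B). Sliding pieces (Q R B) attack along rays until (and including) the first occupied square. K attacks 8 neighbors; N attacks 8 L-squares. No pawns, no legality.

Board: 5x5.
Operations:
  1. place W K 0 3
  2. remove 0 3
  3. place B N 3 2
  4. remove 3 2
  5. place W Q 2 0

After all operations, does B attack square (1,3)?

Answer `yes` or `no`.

Op 1: place WK@(0,3)
Op 2: remove (0,3)
Op 3: place BN@(3,2)
Op 4: remove (3,2)
Op 5: place WQ@(2,0)
Per-piece attacks for B:
B attacks (1,3): no

Answer: no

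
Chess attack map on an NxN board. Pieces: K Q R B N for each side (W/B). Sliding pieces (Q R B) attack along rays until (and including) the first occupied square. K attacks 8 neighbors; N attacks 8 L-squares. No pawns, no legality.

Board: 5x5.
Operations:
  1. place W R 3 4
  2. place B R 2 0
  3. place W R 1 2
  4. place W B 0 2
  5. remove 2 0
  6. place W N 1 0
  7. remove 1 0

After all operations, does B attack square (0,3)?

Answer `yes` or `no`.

Answer: no

Derivation:
Op 1: place WR@(3,4)
Op 2: place BR@(2,0)
Op 3: place WR@(1,2)
Op 4: place WB@(0,2)
Op 5: remove (2,0)
Op 6: place WN@(1,0)
Op 7: remove (1,0)
Per-piece attacks for B:
B attacks (0,3): no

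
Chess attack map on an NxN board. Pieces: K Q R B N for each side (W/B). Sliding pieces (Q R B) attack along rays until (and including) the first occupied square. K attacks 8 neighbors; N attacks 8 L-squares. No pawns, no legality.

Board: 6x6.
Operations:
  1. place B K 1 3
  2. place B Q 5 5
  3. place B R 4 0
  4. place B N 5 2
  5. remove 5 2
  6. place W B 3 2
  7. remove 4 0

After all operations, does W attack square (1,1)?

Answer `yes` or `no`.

Op 1: place BK@(1,3)
Op 2: place BQ@(5,5)
Op 3: place BR@(4,0)
Op 4: place BN@(5,2)
Op 5: remove (5,2)
Op 6: place WB@(3,2)
Op 7: remove (4,0)
Per-piece attacks for W:
  WB@(3,2): attacks (4,3) (5,4) (4,1) (5,0) (2,3) (1,4) (0,5) (2,1) (1,0)
W attacks (1,1): no

Answer: no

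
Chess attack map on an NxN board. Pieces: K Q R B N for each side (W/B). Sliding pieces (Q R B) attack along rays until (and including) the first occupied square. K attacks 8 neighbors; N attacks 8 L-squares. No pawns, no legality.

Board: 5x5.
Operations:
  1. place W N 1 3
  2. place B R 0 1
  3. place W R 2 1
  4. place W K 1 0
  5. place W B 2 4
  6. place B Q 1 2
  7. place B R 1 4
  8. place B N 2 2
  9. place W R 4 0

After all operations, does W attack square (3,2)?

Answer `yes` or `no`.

Answer: yes

Derivation:
Op 1: place WN@(1,3)
Op 2: place BR@(0,1)
Op 3: place WR@(2,1)
Op 4: place WK@(1,0)
Op 5: place WB@(2,4)
Op 6: place BQ@(1,2)
Op 7: place BR@(1,4)
Op 8: place BN@(2,2)
Op 9: place WR@(4,0)
Per-piece attacks for W:
  WK@(1,0): attacks (1,1) (2,0) (0,0) (2,1) (0,1)
  WN@(1,3): attacks (3,4) (2,1) (3,2) (0,1)
  WR@(2,1): attacks (2,2) (2,0) (3,1) (4,1) (1,1) (0,1) [ray(0,1) blocked at (2,2); ray(-1,0) blocked at (0,1)]
  WB@(2,4): attacks (3,3) (4,2) (1,3) [ray(-1,-1) blocked at (1,3)]
  WR@(4,0): attacks (4,1) (4,2) (4,3) (4,4) (3,0) (2,0) (1,0) [ray(-1,0) blocked at (1,0)]
W attacks (3,2): yes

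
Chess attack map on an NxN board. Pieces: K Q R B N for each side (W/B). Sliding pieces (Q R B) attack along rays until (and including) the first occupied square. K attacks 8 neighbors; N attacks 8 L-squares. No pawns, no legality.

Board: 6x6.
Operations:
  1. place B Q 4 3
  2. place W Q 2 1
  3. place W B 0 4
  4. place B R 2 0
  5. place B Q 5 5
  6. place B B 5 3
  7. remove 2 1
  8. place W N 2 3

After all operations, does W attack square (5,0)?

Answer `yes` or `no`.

Op 1: place BQ@(4,3)
Op 2: place WQ@(2,1)
Op 3: place WB@(0,4)
Op 4: place BR@(2,0)
Op 5: place BQ@(5,5)
Op 6: place BB@(5,3)
Op 7: remove (2,1)
Op 8: place WN@(2,3)
Per-piece attacks for W:
  WB@(0,4): attacks (1,5) (1,3) (2,2) (3,1) (4,0)
  WN@(2,3): attacks (3,5) (4,4) (1,5) (0,4) (3,1) (4,2) (1,1) (0,2)
W attacks (5,0): no

Answer: no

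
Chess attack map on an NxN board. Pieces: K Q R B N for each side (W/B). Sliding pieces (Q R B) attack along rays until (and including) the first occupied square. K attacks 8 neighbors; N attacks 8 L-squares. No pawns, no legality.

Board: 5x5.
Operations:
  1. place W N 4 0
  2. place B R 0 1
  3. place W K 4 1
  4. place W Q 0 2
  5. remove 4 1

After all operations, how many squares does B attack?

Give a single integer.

Answer: 6

Derivation:
Op 1: place WN@(4,0)
Op 2: place BR@(0,1)
Op 3: place WK@(4,1)
Op 4: place WQ@(0,2)
Op 5: remove (4,1)
Per-piece attacks for B:
  BR@(0,1): attacks (0,2) (0,0) (1,1) (2,1) (3,1) (4,1) [ray(0,1) blocked at (0,2)]
Union (6 distinct): (0,0) (0,2) (1,1) (2,1) (3,1) (4,1)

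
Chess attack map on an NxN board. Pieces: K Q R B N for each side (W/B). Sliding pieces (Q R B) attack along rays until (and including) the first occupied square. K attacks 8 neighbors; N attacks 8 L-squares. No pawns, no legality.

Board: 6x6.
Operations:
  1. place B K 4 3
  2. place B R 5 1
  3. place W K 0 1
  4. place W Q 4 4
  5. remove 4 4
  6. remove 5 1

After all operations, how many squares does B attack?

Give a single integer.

Answer: 8

Derivation:
Op 1: place BK@(4,3)
Op 2: place BR@(5,1)
Op 3: place WK@(0,1)
Op 4: place WQ@(4,4)
Op 5: remove (4,4)
Op 6: remove (5,1)
Per-piece attacks for B:
  BK@(4,3): attacks (4,4) (4,2) (5,3) (3,3) (5,4) (5,2) (3,4) (3,2)
Union (8 distinct): (3,2) (3,3) (3,4) (4,2) (4,4) (5,2) (5,3) (5,4)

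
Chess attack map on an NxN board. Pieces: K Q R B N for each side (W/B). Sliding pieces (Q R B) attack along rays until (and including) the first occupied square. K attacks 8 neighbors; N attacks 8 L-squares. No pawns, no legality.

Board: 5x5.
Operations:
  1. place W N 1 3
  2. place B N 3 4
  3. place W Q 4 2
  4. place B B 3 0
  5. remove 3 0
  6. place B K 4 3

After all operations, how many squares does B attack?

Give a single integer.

Answer: 7

Derivation:
Op 1: place WN@(1,3)
Op 2: place BN@(3,4)
Op 3: place WQ@(4,2)
Op 4: place BB@(3,0)
Op 5: remove (3,0)
Op 6: place BK@(4,3)
Per-piece attacks for B:
  BN@(3,4): attacks (4,2) (2,2) (1,3)
  BK@(4,3): attacks (4,4) (4,2) (3,3) (3,4) (3,2)
Union (7 distinct): (1,3) (2,2) (3,2) (3,3) (3,4) (4,2) (4,4)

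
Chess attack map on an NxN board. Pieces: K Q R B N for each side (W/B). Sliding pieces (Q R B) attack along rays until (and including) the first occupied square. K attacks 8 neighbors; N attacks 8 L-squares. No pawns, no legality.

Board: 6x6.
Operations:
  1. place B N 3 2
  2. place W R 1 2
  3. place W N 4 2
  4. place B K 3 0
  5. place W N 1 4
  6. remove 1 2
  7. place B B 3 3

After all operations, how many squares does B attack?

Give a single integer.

Op 1: place BN@(3,2)
Op 2: place WR@(1,2)
Op 3: place WN@(4,2)
Op 4: place BK@(3,0)
Op 5: place WN@(1,4)
Op 6: remove (1,2)
Op 7: place BB@(3,3)
Per-piece attacks for B:
  BK@(3,0): attacks (3,1) (4,0) (2,0) (4,1) (2,1)
  BN@(3,2): attacks (4,4) (5,3) (2,4) (1,3) (4,0) (5,1) (2,0) (1,1)
  BB@(3,3): attacks (4,4) (5,5) (4,2) (2,4) (1,5) (2,2) (1,1) (0,0) [ray(1,-1) blocked at (4,2)]
Union (16 distinct): (0,0) (1,1) (1,3) (1,5) (2,0) (2,1) (2,2) (2,4) (3,1) (4,0) (4,1) (4,2) (4,4) (5,1) (5,3) (5,5)

Answer: 16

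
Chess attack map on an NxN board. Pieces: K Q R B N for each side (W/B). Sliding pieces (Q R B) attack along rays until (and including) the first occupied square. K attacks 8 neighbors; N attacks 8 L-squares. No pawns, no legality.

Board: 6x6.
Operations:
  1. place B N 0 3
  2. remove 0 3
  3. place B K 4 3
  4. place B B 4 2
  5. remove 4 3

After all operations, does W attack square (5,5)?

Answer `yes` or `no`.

Answer: no

Derivation:
Op 1: place BN@(0,3)
Op 2: remove (0,3)
Op 3: place BK@(4,3)
Op 4: place BB@(4,2)
Op 5: remove (4,3)
Per-piece attacks for W:
W attacks (5,5): no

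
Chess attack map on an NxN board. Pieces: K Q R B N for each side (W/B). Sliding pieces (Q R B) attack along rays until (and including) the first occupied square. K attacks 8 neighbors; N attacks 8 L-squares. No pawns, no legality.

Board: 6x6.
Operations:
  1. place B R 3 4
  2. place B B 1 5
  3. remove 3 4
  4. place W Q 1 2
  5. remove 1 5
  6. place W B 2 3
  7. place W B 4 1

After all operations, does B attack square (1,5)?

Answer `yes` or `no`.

Answer: no

Derivation:
Op 1: place BR@(3,4)
Op 2: place BB@(1,5)
Op 3: remove (3,4)
Op 4: place WQ@(1,2)
Op 5: remove (1,5)
Op 6: place WB@(2,3)
Op 7: place WB@(4,1)
Per-piece attacks for B:
B attacks (1,5): no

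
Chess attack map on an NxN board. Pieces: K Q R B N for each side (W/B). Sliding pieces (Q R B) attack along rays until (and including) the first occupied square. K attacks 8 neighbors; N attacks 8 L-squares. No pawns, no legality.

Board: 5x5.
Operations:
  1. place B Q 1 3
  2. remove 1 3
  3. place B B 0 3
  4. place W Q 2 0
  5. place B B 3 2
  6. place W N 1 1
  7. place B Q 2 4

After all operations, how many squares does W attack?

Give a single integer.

Op 1: place BQ@(1,3)
Op 2: remove (1,3)
Op 3: place BB@(0,3)
Op 4: place WQ@(2,0)
Op 5: place BB@(3,2)
Op 6: place WN@(1,1)
Op 7: place BQ@(2,4)
Per-piece attacks for W:
  WN@(1,1): attacks (2,3) (3,2) (0,3) (3,0)
  WQ@(2,0): attacks (2,1) (2,2) (2,3) (2,4) (3,0) (4,0) (1,0) (0,0) (3,1) (4,2) (1,1) [ray(0,1) blocked at (2,4); ray(-1,1) blocked at (1,1)]
Union (13 distinct): (0,0) (0,3) (1,0) (1,1) (2,1) (2,2) (2,3) (2,4) (3,0) (3,1) (3,2) (4,0) (4,2)

Answer: 13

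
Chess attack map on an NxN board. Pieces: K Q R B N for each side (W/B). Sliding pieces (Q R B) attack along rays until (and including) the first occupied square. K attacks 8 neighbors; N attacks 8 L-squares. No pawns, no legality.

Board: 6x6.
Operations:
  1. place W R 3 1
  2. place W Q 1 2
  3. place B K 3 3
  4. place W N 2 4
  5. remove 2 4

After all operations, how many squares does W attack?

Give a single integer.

Op 1: place WR@(3,1)
Op 2: place WQ@(1,2)
Op 3: place BK@(3,3)
Op 4: place WN@(2,4)
Op 5: remove (2,4)
Per-piece attacks for W:
  WQ@(1,2): attacks (1,3) (1,4) (1,5) (1,1) (1,0) (2,2) (3,2) (4,2) (5,2) (0,2) (2,3) (3,4) (4,5) (2,1) (3,0) (0,3) (0,1)
  WR@(3,1): attacks (3,2) (3,3) (3,0) (4,1) (5,1) (2,1) (1,1) (0,1) [ray(0,1) blocked at (3,3)]
Union (20 distinct): (0,1) (0,2) (0,3) (1,0) (1,1) (1,3) (1,4) (1,5) (2,1) (2,2) (2,3) (3,0) (3,2) (3,3) (3,4) (4,1) (4,2) (4,5) (5,1) (5,2)

Answer: 20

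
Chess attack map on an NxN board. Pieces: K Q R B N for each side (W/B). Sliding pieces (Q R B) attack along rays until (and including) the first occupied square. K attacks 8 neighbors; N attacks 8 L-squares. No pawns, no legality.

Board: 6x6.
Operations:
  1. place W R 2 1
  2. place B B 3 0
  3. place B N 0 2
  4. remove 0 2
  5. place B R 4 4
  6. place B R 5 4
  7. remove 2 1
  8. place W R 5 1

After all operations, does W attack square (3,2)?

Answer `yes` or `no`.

Answer: no

Derivation:
Op 1: place WR@(2,1)
Op 2: place BB@(3,0)
Op 3: place BN@(0,2)
Op 4: remove (0,2)
Op 5: place BR@(4,4)
Op 6: place BR@(5,4)
Op 7: remove (2,1)
Op 8: place WR@(5,1)
Per-piece attacks for W:
  WR@(5,1): attacks (5,2) (5,3) (5,4) (5,0) (4,1) (3,1) (2,1) (1,1) (0,1) [ray(0,1) blocked at (5,4)]
W attacks (3,2): no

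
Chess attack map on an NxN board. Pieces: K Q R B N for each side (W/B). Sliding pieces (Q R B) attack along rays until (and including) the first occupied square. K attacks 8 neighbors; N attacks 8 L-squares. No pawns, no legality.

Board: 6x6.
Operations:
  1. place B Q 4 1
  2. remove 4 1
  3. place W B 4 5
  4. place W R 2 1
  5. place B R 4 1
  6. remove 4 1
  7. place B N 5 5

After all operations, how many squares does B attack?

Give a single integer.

Answer: 2

Derivation:
Op 1: place BQ@(4,1)
Op 2: remove (4,1)
Op 3: place WB@(4,5)
Op 4: place WR@(2,1)
Op 5: place BR@(4,1)
Op 6: remove (4,1)
Op 7: place BN@(5,5)
Per-piece attacks for B:
  BN@(5,5): attacks (4,3) (3,4)
Union (2 distinct): (3,4) (4,3)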